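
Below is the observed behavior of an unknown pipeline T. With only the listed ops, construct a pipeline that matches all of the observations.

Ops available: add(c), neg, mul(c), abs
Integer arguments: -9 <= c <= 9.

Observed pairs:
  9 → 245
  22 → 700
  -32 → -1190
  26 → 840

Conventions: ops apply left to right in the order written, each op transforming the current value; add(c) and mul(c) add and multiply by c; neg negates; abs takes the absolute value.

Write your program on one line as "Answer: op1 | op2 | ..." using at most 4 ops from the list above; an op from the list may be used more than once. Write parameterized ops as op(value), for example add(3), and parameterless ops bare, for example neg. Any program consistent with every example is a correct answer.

add(-2) | mul(-5) | mul(-7)

Check, running the answer program on each example:
  9 -> 7 -> -35 -> 245
  22 -> 20 -> -100 -> 700
  -32 -> -34 -> 170 -> -1190
  26 -> 24 -> -120 -> 840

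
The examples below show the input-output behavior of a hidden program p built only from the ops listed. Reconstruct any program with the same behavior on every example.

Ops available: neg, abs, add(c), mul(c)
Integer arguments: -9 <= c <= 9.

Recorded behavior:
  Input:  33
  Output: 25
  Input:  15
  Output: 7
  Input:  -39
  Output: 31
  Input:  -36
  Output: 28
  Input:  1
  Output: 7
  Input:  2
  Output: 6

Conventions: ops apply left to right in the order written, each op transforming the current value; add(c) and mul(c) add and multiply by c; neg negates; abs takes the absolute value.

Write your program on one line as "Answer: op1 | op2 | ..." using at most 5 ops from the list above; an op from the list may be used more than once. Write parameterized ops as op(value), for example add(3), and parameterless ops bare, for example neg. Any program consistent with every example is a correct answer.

abs | neg | add(8) | abs

Check, running the answer program on each example:
  33 -> 33 -> -33 -> -25 -> 25
  15 -> 15 -> -15 -> -7 -> 7
  -39 -> 39 -> -39 -> -31 -> 31
  -36 -> 36 -> -36 -> -28 -> 28
  1 -> 1 -> -1 -> 7 -> 7
  2 -> 2 -> -2 -> 6 -> 6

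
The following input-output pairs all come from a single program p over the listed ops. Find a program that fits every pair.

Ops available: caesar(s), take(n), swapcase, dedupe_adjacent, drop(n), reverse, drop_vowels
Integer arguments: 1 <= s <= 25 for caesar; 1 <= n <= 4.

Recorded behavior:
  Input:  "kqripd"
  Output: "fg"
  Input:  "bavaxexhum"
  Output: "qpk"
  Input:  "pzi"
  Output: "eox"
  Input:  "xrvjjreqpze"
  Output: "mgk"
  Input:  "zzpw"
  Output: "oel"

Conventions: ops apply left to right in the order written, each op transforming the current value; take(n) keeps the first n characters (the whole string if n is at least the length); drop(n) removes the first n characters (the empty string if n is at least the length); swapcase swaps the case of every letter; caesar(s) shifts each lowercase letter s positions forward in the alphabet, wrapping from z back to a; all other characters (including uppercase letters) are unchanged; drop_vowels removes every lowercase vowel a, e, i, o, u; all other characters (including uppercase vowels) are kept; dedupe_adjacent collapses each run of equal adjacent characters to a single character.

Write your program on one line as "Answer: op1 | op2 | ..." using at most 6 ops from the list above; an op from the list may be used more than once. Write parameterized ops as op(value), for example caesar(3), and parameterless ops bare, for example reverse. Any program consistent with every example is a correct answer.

dedupe_adjacent | take(3) | caesar(16) | drop_vowels | caesar(25)

Check, running the answer program on each example:
  "kqripd" -> "kqripd" -> "kqr" -> "agh" -> "gh" -> "fg"
  "bavaxexhum" -> "bavaxexhum" -> "bav" -> "rql" -> "rql" -> "qpk"
  "pzi" -> "pzi" -> "pzi" -> "fpy" -> "fpy" -> "eox"
  "xrvjjreqpze" -> "xrvjreqpze" -> "xrv" -> "nhl" -> "nhl" -> "mgk"
  "zzpw" -> "zpw" -> "zpw" -> "pfm" -> "pfm" -> "oel"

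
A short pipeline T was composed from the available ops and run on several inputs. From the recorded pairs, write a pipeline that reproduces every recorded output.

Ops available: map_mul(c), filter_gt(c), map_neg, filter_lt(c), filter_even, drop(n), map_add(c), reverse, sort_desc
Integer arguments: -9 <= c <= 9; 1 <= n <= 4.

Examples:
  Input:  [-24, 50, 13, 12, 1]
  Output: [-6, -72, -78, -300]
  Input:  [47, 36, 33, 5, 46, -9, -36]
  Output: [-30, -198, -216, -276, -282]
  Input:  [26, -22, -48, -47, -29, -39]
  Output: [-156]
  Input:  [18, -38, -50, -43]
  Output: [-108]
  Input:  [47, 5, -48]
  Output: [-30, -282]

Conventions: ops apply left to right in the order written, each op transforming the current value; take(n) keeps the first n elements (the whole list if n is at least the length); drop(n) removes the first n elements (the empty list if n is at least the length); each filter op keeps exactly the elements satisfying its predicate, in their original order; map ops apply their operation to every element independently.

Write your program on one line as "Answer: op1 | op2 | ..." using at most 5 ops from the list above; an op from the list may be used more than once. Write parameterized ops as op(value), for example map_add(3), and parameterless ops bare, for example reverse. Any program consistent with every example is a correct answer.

map_neg | filter_lt(8) | sort_desc | map_mul(-6) | map_neg

Check, running the answer program on each example:
  [-24, 50, 13, 12, 1] -> [24, -50, -13, -12, -1] -> [-50, -13, -12, -1] -> [-1, -12, -13, -50] -> [6, 72, 78, 300] -> [-6, -72, -78, -300]
  [47, 36, 33, 5, 46, -9, -36] -> [-47, -36, -33, -5, -46, 9, 36] -> [-47, -36, -33, -5, -46] -> [-5, -33, -36, -46, -47] -> [30, 198, 216, 276, 282] -> [-30, -198, -216, -276, -282]
  [26, -22, -48, -47, -29, -39] -> [-26, 22, 48, 47, 29, 39] -> [-26] -> [-26] -> [156] -> [-156]
  [18, -38, -50, -43] -> [-18, 38, 50, 43] -> [-18] -> [-18] -> [108] -> [-108]
  [47, 5, -48] -> [-47, -5, 48] -> [-47, -5] -> [-5, -47] -> [30, 282] -> [-30, -282]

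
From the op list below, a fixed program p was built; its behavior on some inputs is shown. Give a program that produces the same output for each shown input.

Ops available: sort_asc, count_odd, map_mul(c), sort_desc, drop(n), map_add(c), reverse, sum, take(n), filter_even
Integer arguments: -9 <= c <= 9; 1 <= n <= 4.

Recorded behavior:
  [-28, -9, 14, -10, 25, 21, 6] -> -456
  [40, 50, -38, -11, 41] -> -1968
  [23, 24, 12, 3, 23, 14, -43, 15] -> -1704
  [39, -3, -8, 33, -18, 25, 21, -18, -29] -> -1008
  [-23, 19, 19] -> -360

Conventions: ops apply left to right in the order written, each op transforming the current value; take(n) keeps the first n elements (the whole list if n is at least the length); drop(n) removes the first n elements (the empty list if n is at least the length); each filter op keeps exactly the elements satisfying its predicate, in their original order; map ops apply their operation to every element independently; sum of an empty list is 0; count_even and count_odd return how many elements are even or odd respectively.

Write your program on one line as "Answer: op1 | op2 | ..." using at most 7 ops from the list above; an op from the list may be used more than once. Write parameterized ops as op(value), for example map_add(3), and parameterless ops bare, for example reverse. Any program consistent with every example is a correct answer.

map_mul(-6) | map_mul(2) | reverse | map_mul(2) | sort_asc | sum

Check, running the answer program on each example:
  [-28, -9, 14, -10, 25, 21, 6] -> [168, 54, -84, 60, -150, -126, -36] -> [336, 108, -168, 120, -300, -252, -72] -> [-72, -252, -300, 120, -168, 108, 336] -> [-144, -504, -600, 240, -336, 216, 672] -> [-600, -504, -336, -144, 216, 240, 672] -> -456
  [40, 50, -38, -11, 41] -> [-240, -300, 228, 66, -246] -> [-480, -600, 456, 132, -492] -> [-492, 132, 456, -600, -480] -> [-984, 264, 912, -1200, -960] -> [-1200, -984, -960, 264, 912] -> -1968
  [23, 24, 12, 3, 23, 14, -43, 15] -> [-138, -144, -72, -18, -138, -84, 258, -90] -> [-276, -288, -144, -36, -276, -168, 516, -180] -> [-180, 516, -168, -276, -36, -144, -288, -276] -> [-360, 1032, -336, -552, -72, -288, -576, -552] -> [-576, -552, -552, -360, -336, -288, -72, 1032] -> -1704
  [39, -3, -8, 33, -18, 25, 21, -18, -29] -> [-234, 18, 48, -198, 108, -150, -126, 108, 174] -> [-468, 36, 96, -396, 216, -300, -252, 216, 348] -> [348, 216, -252, -300, 216, -396, 96, 36, -468] -> [696, 432, -504, -600, 432, -792, 192, 72, -936] -> [-936, -792, -600, -504, 72, 192, 432, 432, 696] -> -1008
  [-23, 19, 19] -> [138, -114, -114] -> [276, -228, -228] -> [-228, -228, 276] -> [-456, -456, 552] -> [-456, -456, 552] -> -360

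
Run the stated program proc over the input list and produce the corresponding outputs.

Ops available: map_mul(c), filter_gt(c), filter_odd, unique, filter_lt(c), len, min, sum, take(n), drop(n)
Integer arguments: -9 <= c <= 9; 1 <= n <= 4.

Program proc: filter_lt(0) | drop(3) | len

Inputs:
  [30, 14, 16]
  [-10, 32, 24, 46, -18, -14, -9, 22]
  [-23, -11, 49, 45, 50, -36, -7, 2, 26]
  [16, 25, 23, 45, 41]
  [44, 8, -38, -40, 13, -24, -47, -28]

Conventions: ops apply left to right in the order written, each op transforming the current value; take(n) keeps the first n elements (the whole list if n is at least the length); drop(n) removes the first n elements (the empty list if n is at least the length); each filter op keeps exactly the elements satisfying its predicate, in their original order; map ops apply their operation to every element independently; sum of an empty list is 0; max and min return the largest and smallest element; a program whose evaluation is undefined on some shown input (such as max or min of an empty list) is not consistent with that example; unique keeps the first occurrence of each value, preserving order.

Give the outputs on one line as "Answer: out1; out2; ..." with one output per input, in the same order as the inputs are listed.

Execution, op by op:
  [30, 14, 16] -> [] -> [] -> 0
  [-10, 32, 24, 46, -18, -14, -9, 22] -> [-10, -18, -14, -9] -> [-9] -> 1
  [-23, -11, 49, 45, 50, -36, -7, 2, 26] -> [-23, -11, -36, -7] -> [-7] -> 1
  [16, 25, 23, 45, 41] -> [] -> [] -> 0
  [44, 8, -38, -40, 13, -24, -47, -28] -> [-38, -40, -24, -47, -28] -> [-47, -28] -> 2

0; 1; 1; 0; 2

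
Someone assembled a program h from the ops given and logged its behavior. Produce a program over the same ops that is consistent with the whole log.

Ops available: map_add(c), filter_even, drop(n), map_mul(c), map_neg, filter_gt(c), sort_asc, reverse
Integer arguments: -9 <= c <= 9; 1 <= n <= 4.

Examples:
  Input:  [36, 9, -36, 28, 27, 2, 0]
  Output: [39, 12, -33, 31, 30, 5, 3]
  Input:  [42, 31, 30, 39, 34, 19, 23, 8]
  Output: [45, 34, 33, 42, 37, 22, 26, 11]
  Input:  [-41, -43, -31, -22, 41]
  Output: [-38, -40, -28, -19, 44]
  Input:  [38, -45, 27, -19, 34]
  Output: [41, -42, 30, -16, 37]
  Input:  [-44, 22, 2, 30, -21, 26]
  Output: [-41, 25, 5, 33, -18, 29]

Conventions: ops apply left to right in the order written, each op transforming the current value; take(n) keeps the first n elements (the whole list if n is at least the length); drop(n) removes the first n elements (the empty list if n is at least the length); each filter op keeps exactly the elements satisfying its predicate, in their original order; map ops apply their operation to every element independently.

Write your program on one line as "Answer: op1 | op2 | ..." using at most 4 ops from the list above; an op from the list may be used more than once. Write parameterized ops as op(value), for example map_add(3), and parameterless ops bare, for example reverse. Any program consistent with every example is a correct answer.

map_add(-2) | map_add(3) | map_add(2)

Check, running the answer program on each example:
  [36, 9, -36, 28, 27, 2, 0] -> [34, 7, -38, 26, 25, 0, -2] -> [37, 10, -35, 29, 28, 3, 1] -> [39, 12, -33, 31, 30, 5, 3]
  [42, 31, 30, 39, 34, 19, 23, 8] -> [40, 29, 28, 37, 32, 17, 21, 6] -> [43, 32, 31, 40, 35, 20, 24, 9] -> [45, 34, 33, 42, 37, 22, 26, 11]
  [-41, -43, -31, -22, 41] -> [-43, -45, -33, -24, 39] -> [-40, -42, -30, -21, 42] -> [-38, -40, -28, -19, 44]
  [38, -45, 27, -19, 34] -> [36, -47, 25, -21, 32] -> [39, -44, 28, -18, 35] -> [41, -42, 30, -16, 37]
  [-44, 22, 2, 30, -21, 26] -> [-46, 20, 0, 28, -23, 24] -> [-43, 23, 3, 31, -20, 27] -> [-41, 25, 5, 33, -18, 29]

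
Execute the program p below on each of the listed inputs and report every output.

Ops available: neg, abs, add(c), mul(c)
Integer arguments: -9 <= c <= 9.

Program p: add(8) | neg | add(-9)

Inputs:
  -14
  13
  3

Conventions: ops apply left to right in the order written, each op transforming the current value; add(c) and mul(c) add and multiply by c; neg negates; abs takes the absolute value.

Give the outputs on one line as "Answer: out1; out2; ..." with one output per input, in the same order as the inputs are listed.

-3; -30; -20

Execution, op by op:
  -14 -> -6 -> 6 -> -3
  13 -> 21 -> -21 -> -30
  3 -> 11 -> -11 -> -20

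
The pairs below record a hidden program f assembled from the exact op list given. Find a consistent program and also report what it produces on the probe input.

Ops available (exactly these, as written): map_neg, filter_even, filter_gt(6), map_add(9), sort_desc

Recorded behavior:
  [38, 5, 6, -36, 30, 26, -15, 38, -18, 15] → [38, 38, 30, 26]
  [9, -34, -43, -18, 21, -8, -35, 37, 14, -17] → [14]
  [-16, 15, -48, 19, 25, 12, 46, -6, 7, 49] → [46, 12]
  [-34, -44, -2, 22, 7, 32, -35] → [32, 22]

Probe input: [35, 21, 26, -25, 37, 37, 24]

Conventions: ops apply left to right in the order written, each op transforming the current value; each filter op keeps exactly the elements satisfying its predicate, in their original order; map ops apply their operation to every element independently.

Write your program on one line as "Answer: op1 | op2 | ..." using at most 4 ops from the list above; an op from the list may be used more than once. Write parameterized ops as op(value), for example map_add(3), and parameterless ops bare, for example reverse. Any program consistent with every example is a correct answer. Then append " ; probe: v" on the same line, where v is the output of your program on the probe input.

filter_even | filter_gt(6) | sort_desc ; probe: [26, 24]

Check, running the answer program on each example:
  [38, 5, 6, -36, 30, 26, -15, 38, -18, 15] -> [38, 6, -36, 30, 26, 38, -18] -> [38, 30, 26, 38] -> [38, 38, 30, 26]
  [9, -34, -43, -18, 21, -8, -35, 37, 14, -17] -> [-34, -18, -8, 14] -> [14] -> [14]
  [-16, 15, -48, 19, 25, 12, 46, -6, 7, 49] -> [-16, -48, 12, 46, -6] -> [12, 46] -> [46, 12]
  [-34, -44, -2, 22, 7, 32, -35] -> [-34, -44, -2, 22, 32] -> [22, 32] -> [32, 22]
  probe: [35, 21, 26, -25, 37, 37, 24] -> [26, 24] -> [26, 24] -> [26, 24]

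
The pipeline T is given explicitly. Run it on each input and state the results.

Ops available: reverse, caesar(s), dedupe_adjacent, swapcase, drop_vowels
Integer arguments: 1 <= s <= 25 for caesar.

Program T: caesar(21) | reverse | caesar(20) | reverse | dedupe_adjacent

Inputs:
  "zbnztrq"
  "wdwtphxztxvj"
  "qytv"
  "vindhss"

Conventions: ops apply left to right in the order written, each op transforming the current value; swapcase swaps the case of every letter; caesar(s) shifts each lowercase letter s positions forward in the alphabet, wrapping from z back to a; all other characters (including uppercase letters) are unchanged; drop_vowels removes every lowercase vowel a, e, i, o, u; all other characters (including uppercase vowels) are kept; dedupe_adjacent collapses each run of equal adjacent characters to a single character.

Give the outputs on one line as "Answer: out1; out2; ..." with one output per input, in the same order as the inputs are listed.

Execution, op by op:
  "zbnztrq" -> "uwiuoml" -> "lmouiwu" -> "fgiocqo" -> "oqcoigf" -> "oqcoigf"
  "wdwtphxztxvj" -> "ryrokcsuosqe" -> "eqsousckoryr" -> "ykmiomweilsl" -> "lsliewmoimky" -> "lsliewmoimky"
  "qytv" -> "ltoq" -> "qotl" -> "kinf" -> "fnik" -> "fnik"
  "vindhss" -> "qdiycnn" -> "nncyidq" -> "hhwscxk" -> "kxcswhh" -> "kxcswh"

"oqcoigf"; "lsliewmoimky"; "fnik"; "kxcswh"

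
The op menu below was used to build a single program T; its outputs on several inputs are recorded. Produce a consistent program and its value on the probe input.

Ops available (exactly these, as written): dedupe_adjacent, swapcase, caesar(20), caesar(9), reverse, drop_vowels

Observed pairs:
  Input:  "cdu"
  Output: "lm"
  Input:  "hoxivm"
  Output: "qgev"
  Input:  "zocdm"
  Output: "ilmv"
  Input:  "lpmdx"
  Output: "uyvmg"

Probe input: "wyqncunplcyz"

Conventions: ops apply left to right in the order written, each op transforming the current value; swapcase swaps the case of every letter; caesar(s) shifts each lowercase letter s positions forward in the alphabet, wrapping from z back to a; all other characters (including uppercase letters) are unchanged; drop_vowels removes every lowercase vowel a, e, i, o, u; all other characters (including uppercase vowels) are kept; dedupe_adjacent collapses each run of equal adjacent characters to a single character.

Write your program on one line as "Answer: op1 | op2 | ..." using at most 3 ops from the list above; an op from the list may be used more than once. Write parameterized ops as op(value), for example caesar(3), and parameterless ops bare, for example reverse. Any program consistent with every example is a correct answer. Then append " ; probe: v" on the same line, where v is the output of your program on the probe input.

drop_vowels | caesar(9) ; probe: "fhzwlwyulhi"

Check, running the answer program on each example:
  "cdu" -> "cd" -> "lm"
  "hoxivm" -> "hxvm" -> "qgev"
  "zocdm" -> "zcdm" -> "ilmv"
  "lpmdx" -> "lpmdx" -> "uyvmg"
  probe: "wyqncunplcyz" -> "wyqncnplcyz" -> "fhzwlwyulhi"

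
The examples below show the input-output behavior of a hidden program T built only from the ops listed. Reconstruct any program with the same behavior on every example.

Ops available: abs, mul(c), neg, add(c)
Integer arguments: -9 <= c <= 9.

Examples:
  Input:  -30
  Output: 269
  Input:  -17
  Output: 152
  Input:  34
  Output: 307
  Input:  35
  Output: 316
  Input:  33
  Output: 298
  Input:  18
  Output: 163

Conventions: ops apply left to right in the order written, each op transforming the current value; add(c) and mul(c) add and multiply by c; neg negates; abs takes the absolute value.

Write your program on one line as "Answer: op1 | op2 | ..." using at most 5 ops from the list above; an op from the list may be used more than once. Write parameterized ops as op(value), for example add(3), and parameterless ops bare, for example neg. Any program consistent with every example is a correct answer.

neg | mul(9) | add(-1) | neg | abs

Check, running the answer program on each example:
  -30 -> 30 -> 270 -> 269 -> -269 -> 269
  -17 -> 17 -> 153 -> 152 -> -152 -> 152
  34 -> -34 -> -306 -> -307 -> 307 -> 307
  35 -> -35 -> -315 -> -316 -> 316 -> 316
  33 -> -33 -> -297 -> -298 -> 298 -> 298
  18 -> -18 -> -162 -> -163 -> 163 -> 163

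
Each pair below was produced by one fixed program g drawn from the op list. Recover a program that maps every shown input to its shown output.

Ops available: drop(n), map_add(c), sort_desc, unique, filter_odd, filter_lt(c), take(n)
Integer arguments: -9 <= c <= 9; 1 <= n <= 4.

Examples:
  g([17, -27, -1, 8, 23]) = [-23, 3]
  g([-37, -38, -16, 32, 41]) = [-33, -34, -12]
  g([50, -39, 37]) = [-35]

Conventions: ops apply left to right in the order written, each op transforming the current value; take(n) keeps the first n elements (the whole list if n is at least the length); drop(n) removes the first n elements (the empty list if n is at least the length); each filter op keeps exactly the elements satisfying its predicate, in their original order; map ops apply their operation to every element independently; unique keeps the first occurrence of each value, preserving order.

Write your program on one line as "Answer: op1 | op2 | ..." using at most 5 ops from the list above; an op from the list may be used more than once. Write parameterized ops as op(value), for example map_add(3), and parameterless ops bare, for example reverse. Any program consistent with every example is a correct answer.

map_add(-1) | map_add(4) | map_add(1) | filter_lt(6)

Check, running the answer program on each example:
  [17, -27, -1, 8, 23] -> [16, -28, -2, 7, 22] -> [20, -24, 2, 11, 26] -> [21, -23, 3, 12, 27] -> [-23, 3]
  [-37, -38, -16, 32, 41] -> [-38, -39, -17, 31, 40] -> [-34, -35, -13, 35, 44] -> [-33, -34, -12, 36, 45] -> [-33, -34, -12]
  [50, -39, 37] -> [49, -40, 36] -> [53, -36, 40] -> [54, -35, 41] -> [-35]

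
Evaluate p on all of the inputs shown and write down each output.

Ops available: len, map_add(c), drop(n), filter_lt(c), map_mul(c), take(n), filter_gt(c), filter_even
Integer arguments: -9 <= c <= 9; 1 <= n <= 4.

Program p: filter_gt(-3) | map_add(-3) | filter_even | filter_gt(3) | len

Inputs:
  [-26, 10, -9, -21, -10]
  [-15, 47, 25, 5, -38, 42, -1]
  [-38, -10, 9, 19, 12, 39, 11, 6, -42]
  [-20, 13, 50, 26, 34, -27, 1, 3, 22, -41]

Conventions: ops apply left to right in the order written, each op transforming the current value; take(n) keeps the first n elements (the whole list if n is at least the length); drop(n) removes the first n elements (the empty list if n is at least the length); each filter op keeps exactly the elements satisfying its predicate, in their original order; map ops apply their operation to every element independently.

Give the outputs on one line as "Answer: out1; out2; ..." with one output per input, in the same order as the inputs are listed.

0; 2; 4; 1

Execution, op by op:
  [-26, 10, -9, -21, -10] -> [10] -> [7] -> [] -> [] -> 0
  [-15, 47, 25, 5, -38, 42, -1] -> [47, 25, 5, 42, -1] -> [44, 22, 2, 39, -4] -> [44, 22, 2, -4] -> [44, 22] -> 2
  [-38, -10, 9, 19, 12, 39, 11, 6, -42] -> [9, 19, 12, 39, 11, 6] -> [6, 16, 9, 36, 8, 3] -> [6, 16, 36, 8] -> [6, 16, 36, 8] -> 4
  [-20, 13, 50, 26, 34, -27, 1, 3, 22, -41] -> [13, 50, 26, 34, 1, 3, 22] -> [10, 47, 23, 31, -2, 0, 19] -> [10, -2, 0] -> [10] -> 1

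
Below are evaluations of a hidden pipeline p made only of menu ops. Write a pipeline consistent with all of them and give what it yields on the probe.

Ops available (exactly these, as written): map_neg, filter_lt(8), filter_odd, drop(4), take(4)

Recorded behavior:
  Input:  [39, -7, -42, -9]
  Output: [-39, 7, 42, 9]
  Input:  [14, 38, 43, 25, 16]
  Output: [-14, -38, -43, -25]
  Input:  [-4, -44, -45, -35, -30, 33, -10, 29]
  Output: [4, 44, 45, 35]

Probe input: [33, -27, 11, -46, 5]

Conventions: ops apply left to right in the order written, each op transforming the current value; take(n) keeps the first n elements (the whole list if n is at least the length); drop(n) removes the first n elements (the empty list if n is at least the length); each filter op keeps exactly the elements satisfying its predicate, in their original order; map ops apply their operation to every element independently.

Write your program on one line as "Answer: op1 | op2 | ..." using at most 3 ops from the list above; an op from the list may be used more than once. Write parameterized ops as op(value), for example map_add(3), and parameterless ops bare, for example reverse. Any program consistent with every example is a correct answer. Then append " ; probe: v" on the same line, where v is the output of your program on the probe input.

map_neg | take(4) ; probe: [-33, 27, -11, 46]

Check, running the answer program on each example:
  [39, -7, -42, -9] -> [-39, 7, 42, 9] -> [-39, 7, 42, 9]
  [14, 38, 43, 25, 16] -> [-14, -38, -43, -25, -16] -> [-14, -38, -43, -25]
  [-4, -44, -45, -35, -30, 33, -10, 29] -> [4, 44, 45, 35, 30, -33, 10, -29] -> [4, 44, 45, 35]
  probe: [33, -27, 11, -46, 5] -> [-33, 27, -11, 46, -5] -> [-33, 27, -11, 46]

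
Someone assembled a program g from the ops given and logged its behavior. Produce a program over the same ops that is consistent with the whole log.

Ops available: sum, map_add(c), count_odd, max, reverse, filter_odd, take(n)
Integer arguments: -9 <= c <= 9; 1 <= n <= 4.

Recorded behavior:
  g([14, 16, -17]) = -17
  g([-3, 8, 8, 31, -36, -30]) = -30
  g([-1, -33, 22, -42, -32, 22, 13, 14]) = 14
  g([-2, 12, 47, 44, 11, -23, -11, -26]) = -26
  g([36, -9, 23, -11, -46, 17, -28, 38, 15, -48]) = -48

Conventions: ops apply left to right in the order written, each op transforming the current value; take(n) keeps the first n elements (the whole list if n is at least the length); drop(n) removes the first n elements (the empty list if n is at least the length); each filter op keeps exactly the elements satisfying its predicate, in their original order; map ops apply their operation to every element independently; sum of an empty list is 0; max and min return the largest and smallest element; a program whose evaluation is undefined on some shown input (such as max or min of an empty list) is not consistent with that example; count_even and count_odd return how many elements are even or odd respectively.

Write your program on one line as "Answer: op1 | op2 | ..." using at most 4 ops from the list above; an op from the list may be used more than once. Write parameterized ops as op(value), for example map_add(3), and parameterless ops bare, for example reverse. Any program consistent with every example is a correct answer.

reverse | take(2) | take(1) | max

Check, running the answer program on each example:
  [14, 16, -17] -> [-17, 16, 14] -> [-17, 16] -> [-17] -> -17
  [-3, 8, 8, 31, -36, -30] -> [-30, -36, 31, 8, 8, -3] -> [-30, -36] -> [-30] -> -30
  [-1, -33, 22, -42, -32, 22, 13, 14] -> [14, 13, 22, -32, -42, 22, -33, -1] -> [14, 13] -> [14] -> 14
  [-2, 12, 47, 44, 11, -23, -11, -26] -> [-26, -11, -23, 11, 44, 47, 12, -2] -> [-26, -11] -> [-26] -> -26
  [36, -9, 23, -11, -46, 17, -28, 38, 15, -48] -> [-48, 15, 38, -28, 17, -46, -11, 23, -9, 36] -> [-48, 15] -> [-48] -> -48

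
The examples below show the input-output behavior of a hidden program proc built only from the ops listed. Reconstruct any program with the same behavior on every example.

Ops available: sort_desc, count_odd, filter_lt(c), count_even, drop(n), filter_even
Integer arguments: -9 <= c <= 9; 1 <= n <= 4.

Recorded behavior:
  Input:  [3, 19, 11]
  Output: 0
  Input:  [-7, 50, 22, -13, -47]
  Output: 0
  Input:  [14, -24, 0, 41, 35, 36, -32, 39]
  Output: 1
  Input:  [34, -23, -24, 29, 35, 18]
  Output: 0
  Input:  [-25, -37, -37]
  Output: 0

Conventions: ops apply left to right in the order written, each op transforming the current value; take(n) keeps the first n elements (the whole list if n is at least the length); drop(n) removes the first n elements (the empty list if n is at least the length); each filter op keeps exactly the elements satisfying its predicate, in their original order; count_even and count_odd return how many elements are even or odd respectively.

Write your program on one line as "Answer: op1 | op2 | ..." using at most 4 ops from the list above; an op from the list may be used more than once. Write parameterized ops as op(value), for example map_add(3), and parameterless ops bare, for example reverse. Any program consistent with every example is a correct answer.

drop(2) | drop(4) | sort_desc | count_odd

Check, running the answer program on each example:
  [3, 19, 11] -> [11] -> [] -> [] -> 0
  [-7, 50, 22, -13, -47] -> [22, -13, -47] -> [] -> [] -> 0
  [14, -24, 0, 41, 35, 36, -32, 39] -> [0, 41, 35, 36, -32, 39] -> [-32, 39] -> [39, -32] -> 1
  [34, -23, -24, 29, 35, 18] -> [-24, 29, 35, 18] -> [] -> [] -> 0
  [-25, -37, -37] -> [-37] -> [] -> [] -> 0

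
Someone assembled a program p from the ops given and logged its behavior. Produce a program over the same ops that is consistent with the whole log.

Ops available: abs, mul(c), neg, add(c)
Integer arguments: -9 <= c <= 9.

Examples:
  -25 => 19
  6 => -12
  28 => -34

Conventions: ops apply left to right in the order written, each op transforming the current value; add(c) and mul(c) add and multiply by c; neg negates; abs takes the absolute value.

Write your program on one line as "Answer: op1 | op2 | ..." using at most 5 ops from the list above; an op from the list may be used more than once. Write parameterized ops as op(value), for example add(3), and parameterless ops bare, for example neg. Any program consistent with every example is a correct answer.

neg | add(-7) | add(-1) | add(5) | add(-3)

Check, running the answer program on each example:
  -25 -> 25 -> 18 -> 17 -> 22 -> 19
  6 -> -6 -> -13 -> -14 -> -9 -> -12
  28 -> -28 -> -35 -> -36 -> -31 -> -34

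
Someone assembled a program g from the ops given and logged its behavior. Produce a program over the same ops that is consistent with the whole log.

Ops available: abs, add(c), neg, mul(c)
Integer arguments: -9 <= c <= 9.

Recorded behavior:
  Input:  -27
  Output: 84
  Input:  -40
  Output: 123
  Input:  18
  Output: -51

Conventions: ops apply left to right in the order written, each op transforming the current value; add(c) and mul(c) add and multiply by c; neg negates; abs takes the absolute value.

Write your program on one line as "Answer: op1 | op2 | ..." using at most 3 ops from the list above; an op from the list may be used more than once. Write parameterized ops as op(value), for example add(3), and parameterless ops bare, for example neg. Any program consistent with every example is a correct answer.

neg | mul(3) | add(3)

Check, running the answer program on each example:
  -27 -> 27 -> 81 -> 84
  -40 -> 40 -> 120 -> 123
  18 -> -18 -> -54 -> -51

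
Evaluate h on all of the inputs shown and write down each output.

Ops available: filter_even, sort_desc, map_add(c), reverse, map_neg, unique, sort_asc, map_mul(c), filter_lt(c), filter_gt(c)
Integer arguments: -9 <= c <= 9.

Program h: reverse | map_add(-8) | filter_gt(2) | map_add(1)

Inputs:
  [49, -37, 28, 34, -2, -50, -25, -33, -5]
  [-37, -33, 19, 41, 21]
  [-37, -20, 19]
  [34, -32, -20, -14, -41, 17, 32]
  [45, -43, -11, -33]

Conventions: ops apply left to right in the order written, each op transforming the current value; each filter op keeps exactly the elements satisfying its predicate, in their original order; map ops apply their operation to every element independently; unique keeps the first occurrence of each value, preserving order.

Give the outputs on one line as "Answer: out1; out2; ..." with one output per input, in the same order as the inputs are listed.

Execution, op by op:
  [49, -37, 28, 34, -2, -50, -25, -33, -5] -> [-5, -33, -25, -50, -2, 34, 28, -37, 49] -> [-13, -41, -33, -58, -10, 26, 20, -45, 41] -> [26, 20, 41] -> [27, 21, 42]
  [-37, -33, 19, 41, 21] -> [21, 41, 19, -33, -37] -> [13, 33, 11, -41, -45] -> [13, 33, 11] -> [14, 34, 12]
  [-37, -20, 19] -> [19, -20, -37] -> [11, -28, -45] -> [11] -> [12]
  [34, -32, -20, -14, -41, 17, 32] -> [32, 17, -41, -14, -20, -32, 34] -> [24, 9, -49, -22, -28, -40, 26] -> [24, 9, 26] -> [25, 10, 27]
  [45, -43, -11, -33] -> [-33, -11, -43, 45] -> [-41, -19, -51, 37] -> [37] -> [38]

[27, 21, 42]; [14, 34, 12]; [12]; [25, 10, 27]; [38]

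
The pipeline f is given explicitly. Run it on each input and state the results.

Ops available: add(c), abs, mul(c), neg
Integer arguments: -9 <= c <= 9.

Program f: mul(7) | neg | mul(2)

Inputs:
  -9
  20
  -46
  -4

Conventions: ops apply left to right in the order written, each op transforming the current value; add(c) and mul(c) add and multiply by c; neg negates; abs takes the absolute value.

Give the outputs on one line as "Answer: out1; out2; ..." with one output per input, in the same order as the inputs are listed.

126; -280; 644; 56

Execution, op by op:
  -9 -> -63 -> 63 -> 126
  20 -> 140 -> -140 -> -280
  -46 -> -322 -> 322 -> 644
  -4 -> -28 -> 28 -> 56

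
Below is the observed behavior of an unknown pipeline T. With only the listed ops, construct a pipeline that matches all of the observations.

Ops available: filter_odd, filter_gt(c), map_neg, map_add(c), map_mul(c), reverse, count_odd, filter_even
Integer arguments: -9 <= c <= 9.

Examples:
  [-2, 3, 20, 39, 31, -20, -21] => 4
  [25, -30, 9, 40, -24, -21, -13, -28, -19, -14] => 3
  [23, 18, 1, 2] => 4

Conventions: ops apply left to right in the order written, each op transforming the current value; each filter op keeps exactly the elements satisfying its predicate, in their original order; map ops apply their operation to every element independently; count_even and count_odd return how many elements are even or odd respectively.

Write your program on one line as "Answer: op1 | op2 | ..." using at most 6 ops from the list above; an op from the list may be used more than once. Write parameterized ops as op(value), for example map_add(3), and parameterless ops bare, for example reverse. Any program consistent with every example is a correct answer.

reverse | map_mul(8) | map_add(3) | filter_gt(9) | count_odd

Check, running the answer program on each example:
  [-2, 3, 20, 39, 31, -20, -21] -> [-21, -20, 31, 39, 20, 3, -2] -> [-168, -160, 248, 312, 160, 24, -16] -> [-165, -157, 251, 315, 163, 27, -13] -> [251, 315, 163, 27] -> 4
  [25, -30, 9, 40, -24, -21, -13, -28, -19, -14] -> [-14, -19, -28, -13, -21, -24, 40, 9, -30, 25] -> [-112, -152, -224, -104, -168, -192, 320, 72, -240, 200] -> [-109, -149, -221, -101, -165, -189, 323, 75, -237, 203] -> [323, 75, 203] -> 3
  [23, 18, 1, 2] -> [2, 1, 18, 23] -> [16, 8, 144, 184] -> [19, 11, 147, 187] -> [19, 11, 147, 187] -> 4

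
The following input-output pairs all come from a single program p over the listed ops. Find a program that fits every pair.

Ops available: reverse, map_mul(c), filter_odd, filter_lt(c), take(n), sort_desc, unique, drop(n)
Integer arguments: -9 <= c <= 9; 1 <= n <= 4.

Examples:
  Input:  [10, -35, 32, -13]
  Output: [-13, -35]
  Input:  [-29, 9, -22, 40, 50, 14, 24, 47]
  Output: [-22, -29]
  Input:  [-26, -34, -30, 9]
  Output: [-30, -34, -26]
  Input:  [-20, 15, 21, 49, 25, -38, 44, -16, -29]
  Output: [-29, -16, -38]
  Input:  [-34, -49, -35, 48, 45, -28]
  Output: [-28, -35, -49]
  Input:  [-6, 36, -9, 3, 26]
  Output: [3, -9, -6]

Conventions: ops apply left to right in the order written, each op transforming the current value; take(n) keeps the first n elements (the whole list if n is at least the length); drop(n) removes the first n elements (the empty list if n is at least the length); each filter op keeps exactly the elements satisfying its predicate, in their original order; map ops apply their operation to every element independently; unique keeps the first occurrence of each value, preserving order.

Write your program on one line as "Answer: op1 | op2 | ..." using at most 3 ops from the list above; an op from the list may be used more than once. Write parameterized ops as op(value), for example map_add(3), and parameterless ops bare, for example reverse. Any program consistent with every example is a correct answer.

reverse | filter_lt(5) | take(3)

Check, running the answer program on each example:
  [10, -35, 32, -13] -> [-13, 32, -35, 10] -> [-13, -35] -> [-13, -35]
  [-29, 9, -22, 40, 50, 14, 24, 47] -> [47, 24, 14, 50, 40, -22, 9, -29] -> [-22, -29] -> [-22, -29]
  [-26, -34, -30, 9] -> [9, -30, -34, -26] -> [-30, -34, -26] -> [-30, -34, -26]
  [-20, 15, 21, 49, 25, -38, 44, -16, -29] -> [-29, -16, 44, -38, 25, 49, 21, 15, -20] -> [-29, -16, -38, -20] -> [-29, -16, -38]
  [-34, -49, -35, 48, 45, -28] -> [-28, 45, 48, -35, -49, -34] -> [-28, -35, -49, -34] -> [-28, -35, -49]
  [-6, 36, -9, 3, 26] -> [26, 3, -9, 36, -6] -> [3, -9, -6] -> [3, -9, -6]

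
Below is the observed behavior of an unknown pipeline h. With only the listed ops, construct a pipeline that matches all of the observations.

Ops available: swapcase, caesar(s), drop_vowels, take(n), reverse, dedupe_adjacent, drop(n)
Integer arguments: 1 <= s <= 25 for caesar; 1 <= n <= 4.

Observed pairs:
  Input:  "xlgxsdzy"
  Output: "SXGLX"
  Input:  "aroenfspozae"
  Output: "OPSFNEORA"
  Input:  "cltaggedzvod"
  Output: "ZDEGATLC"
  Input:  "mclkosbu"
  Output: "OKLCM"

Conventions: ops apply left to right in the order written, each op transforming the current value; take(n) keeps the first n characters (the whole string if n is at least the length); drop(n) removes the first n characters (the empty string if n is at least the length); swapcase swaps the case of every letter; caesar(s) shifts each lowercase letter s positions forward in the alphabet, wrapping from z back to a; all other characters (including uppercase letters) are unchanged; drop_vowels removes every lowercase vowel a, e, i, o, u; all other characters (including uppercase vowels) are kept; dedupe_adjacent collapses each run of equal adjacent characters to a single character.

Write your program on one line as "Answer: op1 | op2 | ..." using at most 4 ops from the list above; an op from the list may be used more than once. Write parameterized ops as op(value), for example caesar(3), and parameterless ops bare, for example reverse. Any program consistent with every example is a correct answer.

reverse | dedupe_adjacent | swapcase | drop(3)

Check, running the answer program on each example:
  "xlgxsdzy" -> "yzdsxglx" -> "yzdsxglx" -> "YZDSXGLX" -> "SXGLX"
  "aroenfspozae" -> "eazopsfneora" -> "eazopsfneora" -> "EAZOPSFNEORA" -> "OPSFNEORA"
  "cltaggedzvod" -> "dovzdeggatlc" -> "dovzdegatlc" -> "DOVZDEGATLC" -> "ZDEGATLC"
  "mclkosbu" -> "ubsoklcm" -> "ubsoklcm" -> "UBSOKLCM" -> "OKLCM"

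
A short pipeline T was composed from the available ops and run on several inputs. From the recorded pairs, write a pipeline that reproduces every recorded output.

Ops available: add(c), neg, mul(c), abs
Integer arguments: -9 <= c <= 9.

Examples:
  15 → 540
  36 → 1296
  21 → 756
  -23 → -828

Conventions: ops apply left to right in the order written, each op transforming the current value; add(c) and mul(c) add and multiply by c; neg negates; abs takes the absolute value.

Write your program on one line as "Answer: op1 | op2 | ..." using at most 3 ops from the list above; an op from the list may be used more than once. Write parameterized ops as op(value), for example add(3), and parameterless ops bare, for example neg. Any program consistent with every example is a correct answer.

neg | mul(-4) | mul(9)

Check, running the answer program on each example:
  15 -> -15 -> 60 -> 540
  36 -> -36 -> 144 -> 1296
  21 -> -21 -> 84 -> 756
  -23 -> 23 -> -92 -> -828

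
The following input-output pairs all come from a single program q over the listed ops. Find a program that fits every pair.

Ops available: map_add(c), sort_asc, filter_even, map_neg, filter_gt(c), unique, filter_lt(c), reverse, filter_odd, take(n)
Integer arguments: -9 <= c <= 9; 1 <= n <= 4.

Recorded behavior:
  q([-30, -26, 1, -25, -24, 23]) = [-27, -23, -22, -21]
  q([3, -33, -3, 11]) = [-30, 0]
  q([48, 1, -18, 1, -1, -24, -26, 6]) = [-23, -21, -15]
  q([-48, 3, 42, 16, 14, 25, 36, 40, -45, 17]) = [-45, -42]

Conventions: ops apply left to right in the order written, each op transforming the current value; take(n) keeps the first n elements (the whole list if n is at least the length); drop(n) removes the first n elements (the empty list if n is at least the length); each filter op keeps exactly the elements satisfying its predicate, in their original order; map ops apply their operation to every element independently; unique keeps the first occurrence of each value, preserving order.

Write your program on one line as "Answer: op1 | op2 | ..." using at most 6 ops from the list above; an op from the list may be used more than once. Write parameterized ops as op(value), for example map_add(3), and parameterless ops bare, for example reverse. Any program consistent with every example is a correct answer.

unique | map_add(-5) | map_add(8) | filter_lt(2) | sort_asc

Check, running the answer program on each example:
  [-30, -26, 1, -25, -24, 23] -> [-30, -26, 1, -25, -24, 23] -> [-35, -31, -4, -30, -29, 18] -> [-27, -23, 4, -22, -21, 26] -> [-27, -23, -22, -21] -> [-27, -23, -22, -21]
  [3, -33, -3, 11] -> [3, -33, -3, 11] -> [-2, -38, -8, 6] -> [6, -30, 0, 14] -> [-30, 0] -> [-30, 0]
  [48, 1, -18, 1, -1, -24, -26, 6] -> [48, 1, -18, -1, -24, -26, 6] -> [43, -4, -23, -6, -29, -31, 1] -> [51, 4, -15, 2, -21, -23, 9] -> [-15, -21, -23] -> [-23, -21, -15]
  [-48, 3, 42, 16, 14, 25, 36, 40, -45, 17] -> [-48, 3, 42, 16, 14, 25, 36, 40, -45, 17] -> [-53, -2, 37, 11, 9, 20, 31, 35, -50, 12] -> [-45, 6, 45, 19, 17, 28, 39, 43, -42, 20] -> [-45, -42] -> [-45, -42]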